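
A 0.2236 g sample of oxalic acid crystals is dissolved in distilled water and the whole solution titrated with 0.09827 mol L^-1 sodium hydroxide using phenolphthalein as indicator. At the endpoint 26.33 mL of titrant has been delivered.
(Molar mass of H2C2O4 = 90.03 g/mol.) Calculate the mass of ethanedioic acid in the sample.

H2C2O4 + 2 NaOH → Na2C2O4 + 2 H2O
n(NaOH) = 0.02633 L × 0.09827 mol/L = 2.587 × 10^-3 mol
From the 1:2 ratio, n(H2C2O4) = 1/2 × 2.587 × 10^-3 = 1.294 × 10^-3 mol
mass of H2C2O4 = 1.294 × 10^-3 × 90.03 g/mol = 0.1165 g

0.1165 g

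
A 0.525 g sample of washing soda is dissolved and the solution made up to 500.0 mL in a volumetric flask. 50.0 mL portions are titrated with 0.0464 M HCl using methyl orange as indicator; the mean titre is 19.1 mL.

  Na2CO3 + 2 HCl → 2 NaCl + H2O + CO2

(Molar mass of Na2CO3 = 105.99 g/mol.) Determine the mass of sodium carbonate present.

n(HCl) per titration = 0.0191 × 0.0464 = 8.86 × 10^-4 mol
From the 1:2 ratio, n(Na2CO3) in each aliquot = 1/2 × 8.86 × 10^-4 = 4.43 × 10^-4 mol
n(Na2CO3) in the whole flask = 4.43 × 10^-4 × 500.0/50.0 = 4.43 × 10^-3 mol
mass of Na2CO3 = 4.43 × 10^-3 × 105.99 = 0.470 g

0.470 g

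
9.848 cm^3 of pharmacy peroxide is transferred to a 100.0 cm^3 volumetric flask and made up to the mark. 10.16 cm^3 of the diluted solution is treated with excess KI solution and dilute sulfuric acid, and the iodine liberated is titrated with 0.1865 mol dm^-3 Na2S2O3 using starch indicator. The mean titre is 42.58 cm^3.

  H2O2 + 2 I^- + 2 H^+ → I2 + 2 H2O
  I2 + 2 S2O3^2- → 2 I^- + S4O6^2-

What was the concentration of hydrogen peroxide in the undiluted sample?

n(S2O3^2-) = 0.04258 × 0.1865 = 7.941 × 10^-3 mol
n(I2) = n(S2O3^2-)/2 = 3.971 × 10^-3 mol
n(H2O2) in the aliquot = 3.971 × 10^-3 mol (1:1 ratio)
[H2O2]_dilute = 3.971 × 10^-3 / 0.01016 = 0.3908 mol/L
[H2O2]_original = 0.3908 × 100.0/9.848 = 3.968 mol/L

3.968 mol/L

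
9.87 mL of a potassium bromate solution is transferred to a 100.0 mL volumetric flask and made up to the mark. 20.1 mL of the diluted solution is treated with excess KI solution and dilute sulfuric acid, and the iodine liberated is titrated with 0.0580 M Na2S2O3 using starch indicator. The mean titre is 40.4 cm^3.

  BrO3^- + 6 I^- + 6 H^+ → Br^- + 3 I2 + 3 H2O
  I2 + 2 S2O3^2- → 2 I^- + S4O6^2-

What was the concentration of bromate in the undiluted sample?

n(S2O3^2-) = 0.0404 × 0.0580 = 2.34 × 10^-3 mol
n(I2) = n(S2O3^2-)/2 = 1.17 × 10^-3 mol
From the 1:3 ratio, n(BrO3^-) in the aliquot = 1/3 × 1.17 × 10^-3 = 3.91 × 10^-4 mol
[BrO3^-]_dilute = 3.91 × 10^-4 / 0.0201 = 0.0194 mol/L
[BrO3^-]_original = 0.0194 × 100.0/9.87 = 0.197 mol/L

0.197 M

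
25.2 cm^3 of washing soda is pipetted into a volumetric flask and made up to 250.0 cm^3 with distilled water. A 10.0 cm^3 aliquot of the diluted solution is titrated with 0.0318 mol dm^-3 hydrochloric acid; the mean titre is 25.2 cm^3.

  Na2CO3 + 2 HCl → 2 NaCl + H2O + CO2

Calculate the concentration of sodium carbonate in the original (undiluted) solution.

n(HCl) = 0.0252 × 0.0318 = 8.01 × 10^-4 mol
From the 1:2 ratio, n(Na2CO3) in the aliquot = 1/2 × 8.01 × 10^-4 = 4.01 × 10^-4 mol
[Na2CO3]_dilute = 4.01 × 10^-4 / 0.0100 = 0.0401 mol/L
Dilution factor = 250.0 / 25.2 = 9.921
[Na2CO3]_stock = 0.0401 × 9.921 = 0.398 mol/L

0.398 mol/L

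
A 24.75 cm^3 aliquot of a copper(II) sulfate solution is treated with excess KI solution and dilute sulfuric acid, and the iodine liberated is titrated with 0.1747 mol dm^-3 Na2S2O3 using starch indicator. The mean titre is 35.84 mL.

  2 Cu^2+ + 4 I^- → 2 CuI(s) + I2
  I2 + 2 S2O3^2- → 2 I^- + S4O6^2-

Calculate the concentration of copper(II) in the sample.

n(S2O3^2-) = 0.03584 × 0.1747 = 6.261 × 10^-3 mol
n(I2) = n(S2O3^2-)/2 = 3.131 × 10^-3 mol
From the 2:1 ratio, n(Cu2+) in the aliquot = 2/1 × 3.131 × 10^-3 = 6.261 × 10^-3 mol
[Cu2+] = 6.261 × 10^-3 / 0.02475 = 0.2530 mol/L

0.2530 mol/L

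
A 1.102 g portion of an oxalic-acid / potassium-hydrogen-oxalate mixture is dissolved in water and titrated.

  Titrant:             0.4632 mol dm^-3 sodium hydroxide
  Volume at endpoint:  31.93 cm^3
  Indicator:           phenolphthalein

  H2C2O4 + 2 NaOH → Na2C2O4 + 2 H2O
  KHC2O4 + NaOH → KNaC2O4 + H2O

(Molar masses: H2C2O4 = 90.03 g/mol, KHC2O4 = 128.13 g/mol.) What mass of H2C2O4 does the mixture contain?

0.4295 g

n(NaOH) = 0.03193 × 0.4632 = 0.01479 mol
Let x = n(H2C2O4), y = n(KHC2O4).
Titrant: 2x + 1y = 0.01479;  mass: 90.03x + 128.13y = 1.102
Solving, x = 4.771 × 10^-3 mol, y = 5.249 × 10^-3 mol
mass of H2C2O4 = 4.771 × 10^-3 × 90.03 = 0.4295 g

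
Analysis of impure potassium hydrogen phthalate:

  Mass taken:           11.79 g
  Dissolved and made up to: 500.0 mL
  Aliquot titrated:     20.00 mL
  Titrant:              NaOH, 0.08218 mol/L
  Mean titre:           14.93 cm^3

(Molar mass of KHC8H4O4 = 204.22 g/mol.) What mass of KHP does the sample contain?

KHC8H4O4 + NaOH → KNaC8H4O4 + H2O
n(NaOH) per titration = 0.01493 × 0.08218 = 1.227 × 10^-3 mol
n(KHC8H4O4) in each aliquot = 1.227 × 10^-3 mol (1:1 ratio)
n(KHC8H4O4) in the whole flask = 1.227 × 10^-3 × 500.0/20.00 = 0.03067 mol
mass of KHC8H4O4 = 0.03067 × 204.22 = 6.264 g

6.264 g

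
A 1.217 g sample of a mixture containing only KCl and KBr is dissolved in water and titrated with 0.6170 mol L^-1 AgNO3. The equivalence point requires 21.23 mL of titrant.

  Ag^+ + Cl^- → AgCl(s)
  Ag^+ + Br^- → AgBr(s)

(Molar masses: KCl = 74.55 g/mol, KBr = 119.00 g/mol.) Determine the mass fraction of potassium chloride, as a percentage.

47.10 %

n(AgNO3) = 0.02123 × 0.6170 = 0.01310 mol
Let x = n(KCl), y = n(KBr).
Titrant: 1x + 1y = 0.01310;  mass: 74.55x + 119.00y = 1.217
Solving, x = 7.689 × 10^-3 mol, y = 5.410 × 10^-3 mol
mass of KCl = 7.689 × 10^-3 × 74.55 = 0.5732 g
% KCl = 0.5732 / 1.217 × 100 = 47.10 %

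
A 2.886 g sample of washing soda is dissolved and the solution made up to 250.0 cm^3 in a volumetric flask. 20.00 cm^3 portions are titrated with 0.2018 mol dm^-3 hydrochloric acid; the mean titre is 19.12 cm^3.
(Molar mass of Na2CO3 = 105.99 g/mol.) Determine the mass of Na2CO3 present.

Na2CO3 + 2 HCl → 2 NaCl + H2O + CO2
n(HCl) per titration = 0.01912 × 0.2018 = 3.858 × 10^-3 mol
From the 1:2 ratio, n(Na2CO3) in each aliquot = 1/2 × 3.858 × 10^-3 = 1.929 × 10^-3 mol
n(Na2CO3) in the whole flask = 1.929 × 10^-3 × 250.0/20.00 = 0.02412 mol
mass of Na2CO3 = 0.02412 × 105.99 = 2.556 g

2.556 g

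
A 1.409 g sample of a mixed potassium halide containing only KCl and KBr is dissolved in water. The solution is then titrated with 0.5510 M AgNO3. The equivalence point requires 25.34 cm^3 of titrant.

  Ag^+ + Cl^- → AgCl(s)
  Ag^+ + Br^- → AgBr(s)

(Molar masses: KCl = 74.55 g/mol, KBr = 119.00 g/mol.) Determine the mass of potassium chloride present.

n(AgNO3) = 0.02534 × 0.5510 = 0.01396 mol
Let x = n(KCl), y = n(KBr).
Titrant: 1x + 1y = 0.01396;  mass: 74.55x + 119.00y = 1.409
Solving, x = 5.681 × 10^-3 mol, y = 8.281 × 10^-3 mol
mass of KCl = 5.681 × 10^-3 × 74.55 = 0.4235 g

0.4235 g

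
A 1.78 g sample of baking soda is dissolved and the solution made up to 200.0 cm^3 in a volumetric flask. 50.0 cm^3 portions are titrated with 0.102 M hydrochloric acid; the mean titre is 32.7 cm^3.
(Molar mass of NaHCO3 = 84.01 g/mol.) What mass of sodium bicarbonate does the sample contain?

1.12 g

NaHCO3 + HCl → NaCl + H2O + CO2
n(HCl) per titration = 0.0327 × 0.102 = 3.34 × 10^-3 mol
n(NaHCO3) in each aliquot = 3.34 × 10^-3 mol (1:1 ratio)
n(NaHCO3) in the whole flask = 3.34 × 10^-3 × 200.0/50.0 = 0.0133 mol
mass of NaHCO3 = 0.0133 × 84.01 = 1.12 g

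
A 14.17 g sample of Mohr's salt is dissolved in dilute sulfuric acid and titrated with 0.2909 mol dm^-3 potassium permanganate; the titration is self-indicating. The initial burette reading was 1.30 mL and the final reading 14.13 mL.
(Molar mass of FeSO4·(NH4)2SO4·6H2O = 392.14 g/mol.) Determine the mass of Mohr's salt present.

MnO4^- + 5 Fe^2+ + 8 H^+ → Mn^2+ + 5 Fe^3+ + 4 H2O
n(KMnO4) = 0.01283 L × 0.2909 mol/L = 3.732 × 10^-3 mol
From the 5:1 ratio, n(FeSO4·(NH4)2SO4·6H2O) = 5/1 × 3.732 × 10^-3 = 0.01866 mol
mass of FeSO4·(NH4)2SO4·6H2O = 0.01866 × 392.14 g/mol = 7.318 g

7.318 g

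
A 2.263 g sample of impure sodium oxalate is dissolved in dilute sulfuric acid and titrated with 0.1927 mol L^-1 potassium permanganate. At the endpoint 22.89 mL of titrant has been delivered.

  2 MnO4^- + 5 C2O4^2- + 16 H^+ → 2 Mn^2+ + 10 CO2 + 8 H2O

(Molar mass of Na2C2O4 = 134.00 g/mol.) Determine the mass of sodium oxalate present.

1.478 g

n(KMnO4) = 0.02289 L × 0.1927 mol/L = 4.411 × 10^-3 mol
From the 5:2 ratio, n(Na2C2O4) = 5/2 × 4.411 × 10^-3 = 0.01103 mol
mass of Na2C2O4 = 0.01103 × 134.00 g/mol = 1.478 g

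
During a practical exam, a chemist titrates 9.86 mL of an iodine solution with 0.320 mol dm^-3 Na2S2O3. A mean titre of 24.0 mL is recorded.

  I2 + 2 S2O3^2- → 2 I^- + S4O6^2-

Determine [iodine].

n(Na2S2O3) = 0.0240 L × 0.320 mol/L = 7.68 × 10^-3 mol
From the 1:2 mole ratio, n(I2) = 1/2 × 7.68 × 10^-3 = 3.84 × 10^-3 mol
[I2] = 3.84 × 10^-3 mol / 0.00986 L = 0.389 mol/L

0.389 mol/L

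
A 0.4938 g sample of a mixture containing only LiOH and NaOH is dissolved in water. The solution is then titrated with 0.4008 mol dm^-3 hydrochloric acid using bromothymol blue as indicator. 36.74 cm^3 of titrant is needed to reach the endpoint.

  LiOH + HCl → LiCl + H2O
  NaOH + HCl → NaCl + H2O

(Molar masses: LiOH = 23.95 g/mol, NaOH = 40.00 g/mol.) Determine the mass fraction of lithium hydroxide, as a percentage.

28.77 %

n(HCl) = 0.03674 × 0.4008 = 0.01473 mol
Let x = n(LiOH), y = n(NaOH).
Titrant: 1x + 1y = 0.01473;  mass: 23.95x + 40.00y = 0.4938
Solving, x = 5.932 × 10^-3 mol, y = 8.793 × 10^-3 mol
mass of LiOH = 5.932 × 10^-3 × 23.95 = 0.1421 g
% LiOH = 0.1421 / 0.4938 × 100 = 28.77 %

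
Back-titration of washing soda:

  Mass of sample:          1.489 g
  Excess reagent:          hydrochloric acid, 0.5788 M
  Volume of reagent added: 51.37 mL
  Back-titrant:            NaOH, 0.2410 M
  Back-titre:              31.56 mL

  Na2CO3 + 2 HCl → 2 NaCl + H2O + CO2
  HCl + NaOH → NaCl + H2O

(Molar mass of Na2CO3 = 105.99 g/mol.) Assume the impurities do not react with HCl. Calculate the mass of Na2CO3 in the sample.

1.173 g

n(HCl) added = 0.05137 × 0.5788 = 0.02973 mol
n(NaOH) used in back-titration = 0.03156 × 0.2410 = 7.606 × 10^-3 mol
n(HCl) left over = 7.606 × 10^-3 mol (1:1 ratio)
n(HCl) consumed by analyte = 0.02973 − 7.606 × 10^-3 = 0.02213 mol
From the 1:2 ratio, n(Na2CO3) = 1/2 × 0.02213 = 0.01106 mol
mass of Na2CO3 = 0.01106 × 105.99 = 1.173 g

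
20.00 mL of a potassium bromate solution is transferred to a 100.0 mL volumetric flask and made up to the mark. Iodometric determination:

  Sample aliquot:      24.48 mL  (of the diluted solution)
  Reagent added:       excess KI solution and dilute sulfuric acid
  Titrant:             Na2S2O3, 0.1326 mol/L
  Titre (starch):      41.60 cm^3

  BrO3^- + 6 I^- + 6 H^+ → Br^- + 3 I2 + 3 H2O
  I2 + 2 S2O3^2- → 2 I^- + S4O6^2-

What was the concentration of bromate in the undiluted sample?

n(S2O3^2-) = 0.04160 × 0.1326 = 5.516 × 10^-3 mol
n(I2) = n(S2O3^2-)/2 = 2.758 × 10^-3 mol
From the 1:3 ratio, n(BrO3^-) in the aliquot = 1/3 × 2.758 × 10^-3 = 9.194 × 10^-4 mol
[BrO3^-]_dilute = 9.194 × 10^-4 / 0.02448 = 0.03756 mol/L
[BrO3^-]_original = 0.03756 × 100.0/20.00 = 0.1878 mol/L

0.1878 mol/L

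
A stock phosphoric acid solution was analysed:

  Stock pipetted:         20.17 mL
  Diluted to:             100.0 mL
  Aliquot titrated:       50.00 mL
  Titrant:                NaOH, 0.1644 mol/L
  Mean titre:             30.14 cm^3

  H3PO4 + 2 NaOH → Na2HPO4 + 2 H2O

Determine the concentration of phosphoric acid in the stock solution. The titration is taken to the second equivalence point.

n(NaOH) = 0.03014 × 0.1644 = 4.955 × 10^-3 mol
From the 1:2 ratio, n(H3PO4) in the aliquot = 1/2 × 4.955 × 10^-3 = 2.478 × 10^-3 mol
[H3PO4]_dilute = 2.478 × 10^-3 / 0.05000 = 0.04955 mol/L
Dilution factor = 100.0 / 20.17 = 4.958
[H3PO4]_stock = 0.04955 × 4.958 = 0.2457 mol/L

0.2457 mol/L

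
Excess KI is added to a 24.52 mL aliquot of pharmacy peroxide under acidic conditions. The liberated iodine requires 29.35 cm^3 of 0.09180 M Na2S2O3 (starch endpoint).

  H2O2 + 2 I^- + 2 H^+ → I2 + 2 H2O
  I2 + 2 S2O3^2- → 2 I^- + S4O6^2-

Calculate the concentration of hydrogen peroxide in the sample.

n(S2O3^2-) = 0.02935 × 0.09180 = 2.694 × 10^-3 mol
n(I2) = n(S2O3^2-)/2 = 1.347 × 10^-3 mol
n(H2O2) in the aliquot = 1.347 × 10^-3 mol (1:1 ratio)
[H2O2] = 1.347 × 10^-3 / 0.02452 = 0.05494 mol/L

0.05494 M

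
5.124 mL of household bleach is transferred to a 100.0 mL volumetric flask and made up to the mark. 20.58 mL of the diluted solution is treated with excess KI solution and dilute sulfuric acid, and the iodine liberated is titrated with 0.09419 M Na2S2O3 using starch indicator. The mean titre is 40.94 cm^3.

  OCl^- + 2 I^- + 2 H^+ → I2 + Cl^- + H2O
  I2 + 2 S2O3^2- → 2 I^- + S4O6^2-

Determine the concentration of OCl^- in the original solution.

n(S2O3^2-) = 0.04094 × 0.09419 = 3.856 × 10^-3 mol
n(I2) = n(S2O3^2-)/2 = 1.928 × 10^-3 mol
n(OCl^-) in the aliquot = 1.928 × 10^-3 mol (1:1 ratio)
[OCl^-]_dilute = 1.928 × 10^-3 / 0.02058 = 0.09369 mol/L
[OCl^-]_original = 0.09369 × 100.0/5.124 = 1.828 mol/L

1.828 M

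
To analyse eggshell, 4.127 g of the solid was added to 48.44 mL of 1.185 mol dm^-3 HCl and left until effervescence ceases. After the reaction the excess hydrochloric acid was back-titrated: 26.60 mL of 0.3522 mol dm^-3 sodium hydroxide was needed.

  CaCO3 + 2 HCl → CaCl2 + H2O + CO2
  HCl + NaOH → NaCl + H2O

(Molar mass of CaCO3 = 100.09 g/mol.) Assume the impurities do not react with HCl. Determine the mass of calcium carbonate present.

2.404 g

n(HCl) added = 0.04844 × 1.185 = 0.05740 mol
n(NaOH) used in back-titration = 0.02660 × 0.3522 = 9.369 × 10^-3 mol
n(HCl) left over = 9.369 × 10^-3 mol (1:1 ratio)
n(HCl) consumed by analyte = 0.05740 − 9.369 × 10^-3 = 0.04803 mol
From the 1:2 ratio, n(CaCO3) = 1/2 × 0.04803 = 0.02402 mol
mass of CaCO3 = 0.02402 × 100.09 = 2.404 g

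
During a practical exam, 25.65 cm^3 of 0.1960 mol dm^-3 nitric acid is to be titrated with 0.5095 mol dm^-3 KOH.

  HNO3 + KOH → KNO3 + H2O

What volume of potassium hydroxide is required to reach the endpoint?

9.867 mL

n(HNO3) = 0.02565 L × 0.1960 mol/L = 5.027 × 10^-3 mol
n(KOH) = 5.027 × 10^-3 mol (1:1 stoichiometry)
V(KOH) = 5.027 × 10^-3 mol / 0.5095 mol/L = 0.009867 L = 9.867 mL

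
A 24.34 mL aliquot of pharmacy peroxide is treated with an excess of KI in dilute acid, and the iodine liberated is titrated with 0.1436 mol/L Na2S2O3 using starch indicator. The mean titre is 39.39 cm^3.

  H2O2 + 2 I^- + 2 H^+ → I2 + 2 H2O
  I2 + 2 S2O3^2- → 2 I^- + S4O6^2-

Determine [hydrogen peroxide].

0.1162 mol/L

n(S2O3^2-) = 0.03939 × 0.1436 = 5.656 × 10^-3 mol
n(I2) = n(S2O3^2-)/2 = 2.828 × 10^-3 mol
n(H2O2) in the aliquot = 2.828 × 10^-3 mol (1:1 ratio)
[H2O2] = 2.828 × 10^-3 / 0.02434 = 0.1162 mol/L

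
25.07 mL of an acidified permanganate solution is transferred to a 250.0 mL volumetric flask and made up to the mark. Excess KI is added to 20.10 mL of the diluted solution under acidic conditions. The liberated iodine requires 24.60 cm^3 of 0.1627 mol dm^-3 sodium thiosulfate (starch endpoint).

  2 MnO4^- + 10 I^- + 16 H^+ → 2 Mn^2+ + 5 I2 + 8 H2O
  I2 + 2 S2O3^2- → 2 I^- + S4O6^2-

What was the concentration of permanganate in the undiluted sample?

0.3971 mol/L

n(S2O3^2-) = 0.02460 × 0.1627 = 4.002 × 10^-3 mol
n(I2) = n(S2O3^2-)/2 = 2.001 × 10^-3 mol
From the 2:5 ratio, n(MnO4^-) in the aliquot = 2/5 × 2.001 × 10^-3 = 8.005 × 10^-4 mol
[MnO4^-]_dilute = 8.005 × 10^-4 / 0.02010 = 0.03983 mol/L
[MnO4^-]_original = 0.03983 × 250.0/25.07 = 0.3971 mol/L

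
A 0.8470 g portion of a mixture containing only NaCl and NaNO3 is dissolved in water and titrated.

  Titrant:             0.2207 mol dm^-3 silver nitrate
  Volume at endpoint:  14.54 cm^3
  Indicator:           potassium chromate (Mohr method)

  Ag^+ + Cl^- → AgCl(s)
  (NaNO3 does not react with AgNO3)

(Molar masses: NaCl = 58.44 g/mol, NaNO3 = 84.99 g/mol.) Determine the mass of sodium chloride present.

n(AgNO3) = 0.01454 × 0.2207 = 3.209 × 10^-3 mol
Let x = n(NaCl), y = n(NaNO3).
Titrant: 1x = 3.209 × 10^-3;  mass: 58.44x + 84.99y = 0.8470
Solving, x = 3.209 × 10^-3 mol, y = 7.759 × 10^-3 mol
mass of NaCl = 3.209 × 10^-3 × 58.44 = 0.1875 g

0.1875 g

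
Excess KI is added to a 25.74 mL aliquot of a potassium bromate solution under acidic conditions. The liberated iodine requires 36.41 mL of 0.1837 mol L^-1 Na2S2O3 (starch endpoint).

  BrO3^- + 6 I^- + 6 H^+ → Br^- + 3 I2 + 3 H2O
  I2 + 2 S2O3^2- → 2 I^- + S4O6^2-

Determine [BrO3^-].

0.04331 mol/L

n(S2O3^2-) = 0.03641 × 0.1837 = 6.689 × 10^-3 mol
n(I2) = n(S2O3^2-)/2 = 3.344 × 10^-3 mol
From the 1:3 ratio, n(BrO3^-) in the aliquot = 1/3 × 3.344 × 10^-3 = 1.115 × 10^-3 mol
[BrO3^-] = 1.115 × 10^-3 / 0.02574 = 0.04331 mol/L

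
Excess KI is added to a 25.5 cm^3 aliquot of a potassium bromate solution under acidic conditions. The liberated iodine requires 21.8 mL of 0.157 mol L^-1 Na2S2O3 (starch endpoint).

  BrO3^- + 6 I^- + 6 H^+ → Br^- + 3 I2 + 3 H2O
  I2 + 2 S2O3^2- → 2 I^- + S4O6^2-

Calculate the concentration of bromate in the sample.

0.0224 mol/L

n(S2O3^2-) = 0.0218 × 0.157 = 3.42 × 10^-3 mol
n(I2) = n(S2O3^2-)/2 = 1.71 × 10^-3 mol
From the 1:3 ratio, n(BrO3^-) in the aliquot = 1/3 × 1.71 × 10^-3 = 5.70 × 10^-4 mol
[BrO3^-] = 5.70 × 10^-4 / 0.0255 = 0.0224 mol/L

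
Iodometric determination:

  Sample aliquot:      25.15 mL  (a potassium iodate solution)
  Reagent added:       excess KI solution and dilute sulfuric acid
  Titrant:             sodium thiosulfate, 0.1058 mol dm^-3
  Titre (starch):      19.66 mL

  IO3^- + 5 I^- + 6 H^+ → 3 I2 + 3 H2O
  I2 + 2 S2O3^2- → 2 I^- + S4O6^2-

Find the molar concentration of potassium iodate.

n(S2O3^2-) = 0.01966 × 0.1058 = 2.080 × 10^-3 mol
n(I2) = n(S2O3^2-)/2 = 1.040 × 10^-3 mol
From the 1:3 ratio, n(IO3^-) in the aliquot = 1/3 × 1.040 × 10^-3 = 3.467 × 10^-4 mol
[IO3^-] = 3.467 × 10^-4 / 0.02515 = 0.01378 mol/L

0.01378 mol/L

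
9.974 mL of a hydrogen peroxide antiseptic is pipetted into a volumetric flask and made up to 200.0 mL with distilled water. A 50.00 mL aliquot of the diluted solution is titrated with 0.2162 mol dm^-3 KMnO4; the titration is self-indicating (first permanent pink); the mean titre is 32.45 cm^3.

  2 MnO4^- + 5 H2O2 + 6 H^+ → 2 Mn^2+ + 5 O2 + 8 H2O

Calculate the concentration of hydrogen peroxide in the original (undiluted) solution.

n(KMnO4) = 0.03245 × 0.2162 = 7.016 × 10^-3 mol
From the 5:2 ratio, n(H2O2) in the aliquot = 5/2 × 7.016 × 10^-3 = 0.01754 mol
[H2O2]_dilute = 0.01754 / 0.05000 = 0.3508 mol/L
Dilution factor = 200.0 / 9.974 = 20.05
[H2O2]_stock = 0.3508 × 20.05 = 7.034 mol/L

7.034 mol/L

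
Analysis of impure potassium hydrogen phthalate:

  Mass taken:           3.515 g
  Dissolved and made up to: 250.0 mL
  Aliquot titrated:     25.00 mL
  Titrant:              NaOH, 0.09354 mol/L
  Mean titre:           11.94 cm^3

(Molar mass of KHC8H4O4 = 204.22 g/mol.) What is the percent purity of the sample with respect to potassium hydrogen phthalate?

KHC8H4O4 + NaOH → KNaC8H4O4 + H2O
n(NaOH) per titration = 0.01194 × 0.09354 = 1.117 × 10^-3 mol
n(KHC8H4O4) in each aliquot = 1.117 × 10^-3 mol (1:1 ratio)
n(KHC8H4O4) in the whole flask = 1.117 × 10^-3 × 250.0/25.00 = 0.01117 mol
mass of KHC8H4O4 = 0.01117 × 204.22 = 2.281 g
% KHC8H4O4 = 2.281 / 3.515 × 100 = 64.89 %

64.89 %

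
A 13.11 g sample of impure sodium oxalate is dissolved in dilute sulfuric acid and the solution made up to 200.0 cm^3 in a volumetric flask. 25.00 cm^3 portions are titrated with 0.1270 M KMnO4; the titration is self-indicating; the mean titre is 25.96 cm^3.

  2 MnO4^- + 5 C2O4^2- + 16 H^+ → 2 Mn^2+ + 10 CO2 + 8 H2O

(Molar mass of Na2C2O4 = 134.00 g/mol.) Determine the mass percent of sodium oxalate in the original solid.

n(KMnO4) per titration = 0.02596 × 0.1270 = 3.297 × 10^-3 mol
From the 5:2 ratio, n(Na2C2O4) in each aliquot = 5/2 × 3.297 × 10^-3 = 8.242 × 10^-3 mol
n(Na2C2O4) in the whole flask = 8.242 × 10^-3 × 200.0/25.00 = 0.06594 mol
mass of Na2C2O4 = 0.06594 × 134.00 = 8.836 g
% Na2C2O4 = 8.836 / 13.11 × 100 = 67.40 %

67.40 %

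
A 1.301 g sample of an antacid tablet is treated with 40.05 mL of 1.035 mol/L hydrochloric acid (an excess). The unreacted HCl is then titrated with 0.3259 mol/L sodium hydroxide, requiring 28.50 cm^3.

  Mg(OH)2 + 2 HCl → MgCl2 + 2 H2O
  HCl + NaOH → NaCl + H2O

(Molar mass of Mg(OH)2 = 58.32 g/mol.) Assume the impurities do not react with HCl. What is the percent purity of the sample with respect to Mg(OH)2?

n(HCl) added = 0.04005 × 1.035 = 0.04145 mol
n(NaOH) used in back-titration = 0.02850 × 0.3259 = 9.288 × 10^-3 mol
n(HCl) left over = 9.288 × 10^-3 mol (1:1 ratio)
n(HCl) consumed by analyte = 0.04145 − 9.288 × 10^-3 = 0.03216 mol
From the 1:2 ratio, n(Mg(OH)2) = 1/2 × 0.03216 = 0.01608 mol
mass of Mg(OH)2 = 0.01608 × 58.32 = 0.9379 g
% Mg(OH)2 = 0.9379 / 1.301 × 100 = 72.09 %

72.09 %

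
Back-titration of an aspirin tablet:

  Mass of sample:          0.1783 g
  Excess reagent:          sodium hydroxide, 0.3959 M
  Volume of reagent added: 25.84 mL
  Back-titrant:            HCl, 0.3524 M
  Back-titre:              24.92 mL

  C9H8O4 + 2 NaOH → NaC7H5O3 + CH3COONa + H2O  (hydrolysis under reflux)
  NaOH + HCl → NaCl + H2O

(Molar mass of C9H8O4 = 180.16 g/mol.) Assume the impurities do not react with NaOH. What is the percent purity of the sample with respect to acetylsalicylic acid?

73.17 %

n(NaOH) added = 0.02584 × 0.3959 = 0.01023 mol
n(HCl) used in back-titration = 0.02492 × 0.3524 = 8.782 × 10^-3 mol
n(NaOH) left over = 8.782 × 10^-3 mol (1:1 ratio)
n(NaOH) consumed by analyte = 0.01023 − 8.782 × 10^-3 = 1.448 × 10^-3 mol
From the 1:2 ratio, n(C9H8O4) = 1/2 × 1.448 × 10^-3 = 7.241 × 10^-4 mol
mass of C9H8O4 = 7.241 × 10^-4 × 180.16 = 0.1305 g
% C9H8O4 = 0.1305 / 0.1783 × 100 = 73.17 %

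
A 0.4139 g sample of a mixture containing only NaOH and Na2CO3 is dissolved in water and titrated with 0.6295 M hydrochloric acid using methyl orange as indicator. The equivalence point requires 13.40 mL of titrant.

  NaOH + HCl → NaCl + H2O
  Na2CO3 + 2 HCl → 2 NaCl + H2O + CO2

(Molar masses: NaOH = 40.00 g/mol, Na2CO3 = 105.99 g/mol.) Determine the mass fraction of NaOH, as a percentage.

n(HCl) = 0.01340 × 0.6295 = 8.435 × 10^-3 mol
Let x = n(NaOH), y = n(Na2CO3).
Titrant: 1x + 2y = 8.435 × 10^-3;  mass: 40.00x + 105.99y = 0.4139
Solving, x = 2.549 × 10^-3 mol, y = 2.943 × 10^-3 mol
mass of NaOH = 2.549 × 10^-3 × 40.00 = 0.1020 g
% NaOH = 0.1020 / 0.4139 × 100 = 24.64 %

24.64 %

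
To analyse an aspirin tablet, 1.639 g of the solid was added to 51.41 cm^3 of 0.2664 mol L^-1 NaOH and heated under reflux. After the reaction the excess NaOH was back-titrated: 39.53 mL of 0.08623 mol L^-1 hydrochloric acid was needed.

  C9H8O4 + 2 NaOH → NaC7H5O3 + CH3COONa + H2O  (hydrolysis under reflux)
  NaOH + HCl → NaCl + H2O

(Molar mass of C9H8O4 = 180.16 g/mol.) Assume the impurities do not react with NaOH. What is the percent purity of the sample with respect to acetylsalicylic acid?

56.54 %

n(NaOH) added = 0.05141 × 0.2664 = 0.01370 mol
n(HCl) used in back-titration = 0.03953 × 0.08623 = 3.409 × 10^-3 mol
n(NaOH) left over = 3.409 × 10^-3 mol (1:1 ratio)
n(NaOH) consumed by analyte = 0.01370 − 3.409 × 10^-3 = 0.01029 mol
From the 1:2 ratio, n(C9H8O4) = 1/2 × 0.01029 = 5.143 × 10^-3 mol
mass of C9H8O4 = 5.143 × 10^-3 × 180.16 = 0.9266 g
% C9H8O4 = 0.9266 / 1.639 × 100 = 56.54 %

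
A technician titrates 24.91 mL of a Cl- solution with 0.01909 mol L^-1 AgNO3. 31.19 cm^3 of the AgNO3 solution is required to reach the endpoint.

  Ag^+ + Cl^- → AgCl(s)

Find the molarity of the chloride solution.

0.02390 mol/L

n(AgNO3) = 0.03119 L × 0.01909 mol/L = 5.954 × 10^-4 mol
n(Cl-) = 5.954 × 10^-4 mol (1:1 mole ratio)
[Cl-] = 5.954 × 10^-4 mol / 0.02491 L = 0.02390 mol/L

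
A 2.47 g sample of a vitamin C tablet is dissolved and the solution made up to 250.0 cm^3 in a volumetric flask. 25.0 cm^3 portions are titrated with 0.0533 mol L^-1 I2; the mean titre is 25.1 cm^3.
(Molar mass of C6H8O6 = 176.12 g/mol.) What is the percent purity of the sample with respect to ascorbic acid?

C6H8O6 + I2 → C6H6O6 + 2 HI
n(I2) per titration = 0.0251 × 0.0533 = 1.34 × 10^-3 mol
n(C6H8O6) in each aliquot = 1.34 × 10^-3 mol (1:1 ratio)
n(C6H8O6) in the whole flask = 1.34 × 10^-3 × 250.0/25.0 = 0.0134 mol
mass of C6H8O6 = 0.0134 × 176.12 = 2.36 g
% C6H8O6 = 2.36 / 2.47 × 100 = 95.4 %

95.4 %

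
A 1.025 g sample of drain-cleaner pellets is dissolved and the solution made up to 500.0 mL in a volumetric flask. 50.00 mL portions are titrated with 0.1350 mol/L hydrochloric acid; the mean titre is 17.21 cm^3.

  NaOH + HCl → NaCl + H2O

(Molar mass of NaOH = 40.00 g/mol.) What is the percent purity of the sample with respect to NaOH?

n(HCl) per titration = 0.01721 × 0.1350 = 2.323 × 10^-3 mol
n(NaOH) in each aliquot = 2.323 × 10^-3 mol (1:1 ratio)
n(NaOH) in the whole flask = 2.323 × 10^-3 × 500.0/50.00 = 0.02323 mol
mass of NaOH = 0.02323 × 40.00 = 0.9293 g
% NaOH = 0.9293 / 1.025 × 100 = 90.67 %

90.67 %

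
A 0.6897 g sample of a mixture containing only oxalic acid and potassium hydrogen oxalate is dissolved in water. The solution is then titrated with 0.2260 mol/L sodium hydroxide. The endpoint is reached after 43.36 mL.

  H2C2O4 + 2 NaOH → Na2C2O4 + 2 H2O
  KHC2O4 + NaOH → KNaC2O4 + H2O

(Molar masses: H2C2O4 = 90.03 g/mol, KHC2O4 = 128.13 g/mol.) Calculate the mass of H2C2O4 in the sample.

0.3065 g

n(NaOH) = 0.04336 × 0.2260 = 9.799 × 10^-3 mol
Let x = n(H2C2O4), y = n(KHC2O4).
Titrant: 2x + 1y = 9.799 × 10^-3;  mass: 90.03x + 128.13y = 0.6897
Solving, x = 3.404 × 10^-3 mol, y = 2.991 × 10^-3 mol
mass of H2C2O4 = 3.404 × 10^-3 × 90.03 = 0.3065 g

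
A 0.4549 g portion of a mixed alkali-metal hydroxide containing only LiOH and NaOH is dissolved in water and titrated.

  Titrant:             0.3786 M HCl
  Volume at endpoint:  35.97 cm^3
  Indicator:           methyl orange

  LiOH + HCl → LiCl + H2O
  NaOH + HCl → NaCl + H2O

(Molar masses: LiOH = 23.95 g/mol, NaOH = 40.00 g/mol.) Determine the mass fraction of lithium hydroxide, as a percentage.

n(HCl) = 0.03597 × 0.3786 = 0.01362 mol
Let x = n(LiOH), y = n(NaOH).
Titrant: 1x + 1y = 0.01362;  mass: 23.95x + 40.00y = 0.4549
Solving, x = 5.597 × 10^-3 mol, y = 8.021 × 10^-3 mol
mass of LiOH = 5.597 × 10^-3 × 23.95 = 0.1340 g
% LiOH = 0.1340 / 0.4549 × 100 = 29.47 %

29.47 %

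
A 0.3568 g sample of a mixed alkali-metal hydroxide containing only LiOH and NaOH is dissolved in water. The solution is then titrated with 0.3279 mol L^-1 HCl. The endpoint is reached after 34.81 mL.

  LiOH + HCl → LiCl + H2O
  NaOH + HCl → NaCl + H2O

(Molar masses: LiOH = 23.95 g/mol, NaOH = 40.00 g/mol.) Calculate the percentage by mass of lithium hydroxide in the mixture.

41.73 %

n(HCl) = 0.03481 × 0.3279 = 0.01141 mol
Let x = n(LiOH), y = n(NaOH).
Titrant: 1x + 1y = 0.01141;  mass: 23.95x + 40.00y = 0.3568
Solving, x = 6.216 × 10^-3 mol, y = 5.198 × 10^-3 mol
mass of LiOH = 6.216 × 10^-3 × 23.95 = 0.1489 g
% LiOH = 0.1489 / 0.3568 × 100 = 41.73 %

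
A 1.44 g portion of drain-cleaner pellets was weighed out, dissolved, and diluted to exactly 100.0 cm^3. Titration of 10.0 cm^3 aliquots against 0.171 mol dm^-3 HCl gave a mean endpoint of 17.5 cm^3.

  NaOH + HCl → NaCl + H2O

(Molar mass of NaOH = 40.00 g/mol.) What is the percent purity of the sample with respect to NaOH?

n(HCl) per titration = 0.0175 × 0.171 = 2.99 × 10^-3 mol
n(NaOH) in each aliquot = 2.99 × 10^-3 mol (1:1 ratio)
n(NaOH) in the whole flask = 2.99 × 10^-3 × 100.0/10.0 = 0.0299 mol
mass of NaOH = 0.0299 × 40.00 = 1.20 g
% NaOH = 1.20 / 1.44 × 100 = 83.1 %

83.1 %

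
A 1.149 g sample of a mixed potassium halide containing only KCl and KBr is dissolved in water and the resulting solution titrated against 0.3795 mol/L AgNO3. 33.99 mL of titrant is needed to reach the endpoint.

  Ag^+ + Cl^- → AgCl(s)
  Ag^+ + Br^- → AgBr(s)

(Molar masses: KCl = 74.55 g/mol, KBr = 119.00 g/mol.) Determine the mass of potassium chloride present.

n(AgNO3) = 0.03399 × 0.3795 = 0.01290 mol
Let x = n(KCl), y = n(KBr).
Titrant: 1x + 1y = 0.01290;  mass: 74.55x + 119.00y = 1.149
Solving, x = 8.684 × 10^-3 mol, y = 4.215 × 10^-3 mol
mass of KCl = 8.684 × 10^-3 × 74.55 = 0.6474 g

0.6474 g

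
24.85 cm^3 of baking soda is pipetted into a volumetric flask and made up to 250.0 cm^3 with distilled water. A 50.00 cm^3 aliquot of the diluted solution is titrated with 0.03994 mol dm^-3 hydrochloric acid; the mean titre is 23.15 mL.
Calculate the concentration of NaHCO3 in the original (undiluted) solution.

NaHCO3 + HCl → NaCl + H2O + CO2
n(HCl) = 0.02315 × 0.03994 = 9.246 × 10^-4 mol
n(NaHCO3) in the aliquot = 9.246 × 10^-4 mol (1:1 ratio)
[NaHCO3]_dilute = 9.246 × 10^-4 / 0.05000 = 0.01849 mol/L
Dilution factor = 250.0 / 24.85 = 10.06
[NaHCO3]_stock = 0.01849 × 10.06 = 0.1860 mol/L

0.1860 mol/L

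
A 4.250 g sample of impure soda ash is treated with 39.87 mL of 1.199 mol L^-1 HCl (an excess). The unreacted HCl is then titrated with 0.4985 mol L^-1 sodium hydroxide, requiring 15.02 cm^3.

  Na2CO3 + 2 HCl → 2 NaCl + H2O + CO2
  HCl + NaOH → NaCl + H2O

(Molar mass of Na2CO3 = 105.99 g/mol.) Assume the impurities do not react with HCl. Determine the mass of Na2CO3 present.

2.137 g

n(HCl) added = 0.03987 × 1.199 = 0.04780 mol
n(NaOH) used in back-titration = 0.01502 × 0.4985 = 7.487 × 10^-3 mol
n(HCl) left over = 7.487 × 10^-3 mol (1:1 ratio)
n(HCl) consumed by analyte = 0.04780 − 7.487 × 10^-3 = 0.04032 mol
From the 1:2 ratio, n(Na2CO3) = 1/2 × 0.04032 = 0.02016 mol
mass of Na2CO3 = 0.02016 × 105.99 = 2.137 g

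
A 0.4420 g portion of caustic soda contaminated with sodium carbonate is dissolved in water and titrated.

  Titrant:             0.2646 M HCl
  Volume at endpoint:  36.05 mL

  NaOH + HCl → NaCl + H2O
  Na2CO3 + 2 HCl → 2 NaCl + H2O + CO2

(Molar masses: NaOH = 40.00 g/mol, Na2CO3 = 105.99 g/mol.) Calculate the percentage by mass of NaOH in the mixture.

n(HCl) = 0.03605 × 0.2646 = 9.539 × 10^-3 mol
Let x = n(NaOH), y = n(Na2CO3).
Titrant: 1x + 2y = 9.539 × 10^-3;  mass: 40.00x + 105.99y = 0.4420
Solving, x = 4.887 × 10^-3 mol, y = 2.326 × 10^-3 mol
mass of NaOH = 4.887 × 10^-3 × 40.00 = 0.1955 g
% NaOH = 0.1955 / 0.4420 × 100 = 44.23 %

44.23 %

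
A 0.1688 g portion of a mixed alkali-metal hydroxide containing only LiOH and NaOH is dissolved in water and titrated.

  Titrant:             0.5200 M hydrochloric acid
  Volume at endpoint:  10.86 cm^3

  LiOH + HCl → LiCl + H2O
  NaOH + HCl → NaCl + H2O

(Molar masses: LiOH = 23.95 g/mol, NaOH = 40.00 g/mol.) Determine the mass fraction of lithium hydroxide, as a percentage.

n(HCl) = 0.01086 × 0.5200 = 5.647 × 10^-3 mol
Let x = n(LiOH), y = n(NaOH).
Titrant: 1x + 1y = 5.647 × 10^-3;  mass: 23.95x + 40.00y = 0.1688
Solving, x = 3.557 × 10^-3 mol, y = 2.090 × 10^-3 mol
mass of LiOH = 3.557 × 10^-3 × 23.95 = 0.08519 g
% LiOH = 0.08519 / 0.1688 × 100 = 50.47 %

50.47 %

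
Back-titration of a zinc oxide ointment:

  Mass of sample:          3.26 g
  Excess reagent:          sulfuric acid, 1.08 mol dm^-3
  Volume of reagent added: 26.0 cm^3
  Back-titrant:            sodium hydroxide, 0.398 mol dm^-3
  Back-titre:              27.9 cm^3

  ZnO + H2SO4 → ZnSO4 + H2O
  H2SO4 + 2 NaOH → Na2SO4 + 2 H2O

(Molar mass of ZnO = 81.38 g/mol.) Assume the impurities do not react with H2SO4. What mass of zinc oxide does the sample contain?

n(H2SO4) added = 0.0260 × 1.08 = 0.0281 mol
n(NaOH) used in back-titration = 0.0279 × 0.398 = 0.0111 mol
From the 1:2 ratio, n(H2SO4) left over = 1/2 × 0.0111 = 5.55 × 10^-3 mol
n(H2SO4) consumed by analyte = 0.0281 − 5.55 × 10^-3 = 0.0225 mol
n(ZnO) = 0.0225 mol (1:1 ratio)
mass of ZnO = 0.0225 × 81.38 = 1.83 g

1.83 g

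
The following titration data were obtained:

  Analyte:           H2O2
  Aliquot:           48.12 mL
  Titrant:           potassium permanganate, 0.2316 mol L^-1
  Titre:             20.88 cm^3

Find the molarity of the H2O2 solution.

2 MnO4^- + 5 H2O2 + 6 H^+ → 2 Mn^2+ + 5 O2 + 8 H2O
n(KMnO4) = 0.02088 L × 0.2316 mol/L = 4.836 × 10^-3 mol
From the 5:2 mole ratio, n(H2O2) = 5/2 × 4.836 × 10^-3 = 0.01209 mol
[H2O2] = 0.01209 mol / 0.04812 L = 0.2512 mol/L

0.2512 mol/L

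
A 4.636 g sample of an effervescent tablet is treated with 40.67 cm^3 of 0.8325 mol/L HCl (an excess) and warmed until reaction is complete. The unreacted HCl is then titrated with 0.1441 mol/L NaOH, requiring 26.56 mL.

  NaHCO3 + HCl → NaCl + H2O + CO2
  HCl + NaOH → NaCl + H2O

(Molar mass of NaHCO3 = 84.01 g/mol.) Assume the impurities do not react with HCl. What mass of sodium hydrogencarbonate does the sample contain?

2.523 g

n(HCl) added = 0.04067 × 0.8325 = 0.03386 mol
n(NaOH) used in back-titration = 0.02656 × 0.1441 = 3.827 × 10^-3 mol
n(HCl) left over = 3.827 × 10^-3 mol (1:1 ratio)
n(HCl) consumed by analyte = 0.03386 − 3.827 × 10^-3 = 0.03003 mol
n(NaHCO3) = 0.03003 mol (1:1 ratio)
mass of NaHCO3 = 0.03003 × 84.01 = 2.523 g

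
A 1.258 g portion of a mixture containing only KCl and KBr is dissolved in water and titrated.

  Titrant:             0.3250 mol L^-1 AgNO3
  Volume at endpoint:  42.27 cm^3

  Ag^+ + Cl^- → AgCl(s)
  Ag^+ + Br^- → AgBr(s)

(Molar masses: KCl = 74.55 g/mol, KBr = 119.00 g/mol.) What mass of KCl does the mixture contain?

n(AgNO3) = 0.04227 × 0.3250 = 0.01374 mol
Let x = n(KCl), y = n(KBr).
Titrant: 1x + 1y = 0.01374;  mass: 74.55x + 119.00y = 1.258
Solving, x = 8.477 × 10^-3 mol, y = 5.261 × 10^-3 mol
mass of KCl = 8.477 × 10^-3 × 74.55 = 0.6319 g

0.6319 g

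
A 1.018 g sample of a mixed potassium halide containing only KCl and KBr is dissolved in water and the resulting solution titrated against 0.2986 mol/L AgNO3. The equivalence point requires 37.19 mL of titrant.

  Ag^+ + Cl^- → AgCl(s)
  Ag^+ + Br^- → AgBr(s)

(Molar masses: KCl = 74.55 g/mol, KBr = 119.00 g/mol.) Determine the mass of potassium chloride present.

n(AgNO3) = 0.03719 × 0.2986 = 0.01110 mol
Let x = n(KCl), y = n(KBr).
Titrant: 1x + 1y = 0.01110;  mass: 74.55x + 119.00y = 1.018
Solving, x = 6.828 × 10^-3 mol, y = 4.277 × 10^-3 mol
mass of KCl = 6.828 × 10^-3 × 74.55 = 0.5090 g

0.5090 g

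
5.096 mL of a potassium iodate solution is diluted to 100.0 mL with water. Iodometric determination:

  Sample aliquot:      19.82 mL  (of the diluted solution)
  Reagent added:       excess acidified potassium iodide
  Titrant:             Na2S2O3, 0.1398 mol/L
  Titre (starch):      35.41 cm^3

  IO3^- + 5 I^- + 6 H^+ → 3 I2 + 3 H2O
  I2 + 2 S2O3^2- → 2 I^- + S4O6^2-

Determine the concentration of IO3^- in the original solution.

0.8169 mol/L

n(S2O3^2-) = 0.03541 × 0.1398 = 4.950 × 10^-3 mol
n(I2) = n(S2O3^2-)/2 = 2.475 × 10^-3 mol
From the 1:3 ratio, n(IO3^-) in the aliquot = 1/3 × 2.475 × 10^-3 = 8.251 × 10^-4 mol
[IO3^-]_dilute = 8.251 × 10^-4 / 0.01982 = 0.04163 mol/L
[IO3^-]_original = 0.04163 × 100.0/5.096 = 0.8169 mol/L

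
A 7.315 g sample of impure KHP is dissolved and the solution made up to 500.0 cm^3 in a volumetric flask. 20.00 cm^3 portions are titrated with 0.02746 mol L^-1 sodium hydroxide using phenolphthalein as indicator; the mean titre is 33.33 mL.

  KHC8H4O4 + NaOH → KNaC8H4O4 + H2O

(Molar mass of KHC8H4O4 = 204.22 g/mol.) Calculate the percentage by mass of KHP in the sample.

n(NaOH) per titration = 0.03333 × 0.02746 = 9.152 × 10^-4 mol
n(KHC8H4O4) in each aliquot = 9.152 × 10^-4 mol (1:1 ratio)
n(KHC8H4O4) in the whole flask = 9.152 × 10^-4 × 500.0/20.00 = 0.02288 mol
mass of KHC8H4O4 = 0.02288 × 204.22 = 4.673 g
% KHC8H4O4 = 4.673 / 7.315 × 100 = 63.88 %

63.88 %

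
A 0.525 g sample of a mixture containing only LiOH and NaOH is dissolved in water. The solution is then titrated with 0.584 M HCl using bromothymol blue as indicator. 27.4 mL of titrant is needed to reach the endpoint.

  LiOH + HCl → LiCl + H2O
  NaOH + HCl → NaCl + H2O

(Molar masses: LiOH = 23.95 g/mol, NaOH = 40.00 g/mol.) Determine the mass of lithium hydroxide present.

n(HCl) = 0.0274 × 0.584 = 0.0160 mol
Let x = n(LiOH), y = n(NaOH).
Titrant: 1x + 1y = 0.0160;  mass: 23.95x + 40.00y = 0.525
Solving, x = 7.17 × 10^-3 mol, y = 8.83 × 10^-3 mol
mass of LiOH = 7.17 × 10^-3 × 23.95 = 0.172 g

0.172 g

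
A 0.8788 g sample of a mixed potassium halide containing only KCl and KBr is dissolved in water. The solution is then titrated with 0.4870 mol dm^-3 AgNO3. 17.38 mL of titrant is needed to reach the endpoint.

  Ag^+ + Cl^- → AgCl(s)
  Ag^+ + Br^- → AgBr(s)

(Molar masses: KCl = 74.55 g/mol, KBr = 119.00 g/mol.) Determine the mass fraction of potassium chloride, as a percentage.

24.51 %

n(AgNO3) = 0.01738 × 0.4870 = 8.464 × 10^-3 mol
Let x = n(KCl), y = n(KBr).
Titrant: 1x + 1y = 8.464 × 10^-3;  mass: 74.55x + 119.00y = 0.8788
Solving, x = 2.889 × 10^-3 mol, y = 5.575 × 10^-3 mol
mass of KCl = 2.889 × 10^-3 × 74.55 = 0.2154 g
% KCl = 0.2154 / 0.8788 × 100 = 24.51 %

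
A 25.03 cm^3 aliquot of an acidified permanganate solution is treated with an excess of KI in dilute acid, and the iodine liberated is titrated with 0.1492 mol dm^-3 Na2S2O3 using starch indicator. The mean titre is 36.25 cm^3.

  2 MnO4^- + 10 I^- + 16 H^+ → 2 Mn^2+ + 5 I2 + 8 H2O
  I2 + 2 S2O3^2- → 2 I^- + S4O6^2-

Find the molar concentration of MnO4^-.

0.04322 mol/L

n(S2O3^2-) = 0.03625 × 0.1492 = 5.409 × 10^-3 mol
n(I2) = n(S2O3^2-)/2 = 2.704 × 10^-3 mol
From the 2:5 ratio, n(MnO4^-) in the aliquot = 2/5 × 2.704 × 10^-3 = 1.082 × 10^-3 mol
[MnO4^-] = 1.082 × 10^-3 / 0.02503 = 0.04322 mol/L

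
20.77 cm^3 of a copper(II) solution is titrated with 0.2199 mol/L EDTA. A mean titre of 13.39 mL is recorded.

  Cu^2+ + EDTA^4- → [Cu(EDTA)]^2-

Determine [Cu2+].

0.1418 mol/L

n(EDTA) = 0.01339 L × 0.2199 mol/L = 2.944 × 10^-3 mol
n(Cu2+) = 2.944 × 10^-3 mol (1:1 mole ratio)
[Cu2+] = 2.944 × 10^-3 mol / 0.02077 L = 0.1418 mol/L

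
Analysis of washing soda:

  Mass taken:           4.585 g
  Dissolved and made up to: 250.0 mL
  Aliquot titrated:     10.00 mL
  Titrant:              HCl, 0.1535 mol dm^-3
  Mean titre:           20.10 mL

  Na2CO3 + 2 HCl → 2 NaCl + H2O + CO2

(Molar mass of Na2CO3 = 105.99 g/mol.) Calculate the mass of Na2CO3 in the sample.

4.088 g

n(HCl) per titration = 0.02010 × 0.1535 = 3.085 × 10^-3 mol
From the 1:2 ratio, n(Na2CO3) in each aliquot = 1/2 × 3.085 × 10^-3 = 1.543 × 10^-3 mol
n(Na2CO3) in the whole flask = 1.543 × 10^-3 × 250.0/10.00 = 0.03857 mol
mass of Na2CO3 = 0.03857 × 105.99 = 4.088 g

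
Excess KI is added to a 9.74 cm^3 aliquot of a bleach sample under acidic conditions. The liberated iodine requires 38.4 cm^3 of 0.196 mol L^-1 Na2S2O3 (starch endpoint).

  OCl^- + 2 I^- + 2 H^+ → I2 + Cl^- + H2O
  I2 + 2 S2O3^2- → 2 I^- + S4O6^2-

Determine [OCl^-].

0.386 mol/L

n(S2O3^2-) = 0.0384 × 0.196 = 7.53 × 10^-3 mol
n(I2) = n(S2O3^2-)/2 = 3.76 × 10^-3 mol
n(OCl^-) in the aliquot = 3.76 × 10^-3 mol (1:1 ratio)
[OCl^-] = 3.76 × 10^-3 / 0.00974 = 0.386 mol/L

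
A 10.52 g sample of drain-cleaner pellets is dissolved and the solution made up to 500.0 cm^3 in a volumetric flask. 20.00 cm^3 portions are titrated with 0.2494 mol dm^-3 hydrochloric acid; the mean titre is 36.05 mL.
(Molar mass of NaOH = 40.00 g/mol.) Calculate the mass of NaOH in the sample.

NaOH + HCl → NaCl + H2O
n(HCl) per titration = 0.03605 × 0.2494 = 8.991 × 10^-3 mol
n(NaOH) in each aliquot = 8.991 × 10^-3 mol (1:1 ratio)
n(NaOH) in the whole flask = 8.991 × 10^-3 × 500.0/20.00 = 0.2248 mol
mass of NaOH = 0.2248 × 40.00 = 8.991 g

8.991 g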